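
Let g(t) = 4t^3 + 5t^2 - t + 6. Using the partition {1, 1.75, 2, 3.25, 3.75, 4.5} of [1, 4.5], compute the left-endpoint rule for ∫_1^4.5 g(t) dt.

Subinterval widths: 0.75, 0.25, 1.25, 0.5, 0.75.
Left endpoints: 1, 1.75, 2, 3.25, 3.75.
g(1) = 14, g(1.75) = 41, g(2) = 56, g(3.25) = 192.875, g(3.75) = 283.5.
Sum = Σ Δt_i · g(t_i).
Sum = 399.8125.

399.8125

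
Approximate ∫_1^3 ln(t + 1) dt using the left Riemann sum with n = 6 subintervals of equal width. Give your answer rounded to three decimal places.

2.041

Δt = (3 − 1)/6 = 1/3.
Left endpoints: 1, 4/3, 5/3, 2, 7/3, 8/3.
f(1) ≈ 0.693, f(4/3) ≈ 0.847, f(5/3) ≈ 0.981, f(2) ≈ 1.099, f(7/3) ≈ 1.204, f(8/3) ≈ 1.299.
Sum = Δt · [f(1) + f(4/3) + f(5/3) + ...].
Sum ≈ 2.041.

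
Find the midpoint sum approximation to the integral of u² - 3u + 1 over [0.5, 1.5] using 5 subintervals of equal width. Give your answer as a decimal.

-0.92

Δu = (1.5 − 0.5)/5 = 0.2.
Midpoints: 0.6, 0.8, 1, 1.2, 1.4.
f(0.6) = -0.44, f(0.8) = -0.76, f(1) = -1, f(1.2) = -1.16, f(1.4) = -1.24.
Sum = Δu · [f(0.6) + f(0.8) + f(1) + f(1.2) + f(1.4)].
Sum = -0.92.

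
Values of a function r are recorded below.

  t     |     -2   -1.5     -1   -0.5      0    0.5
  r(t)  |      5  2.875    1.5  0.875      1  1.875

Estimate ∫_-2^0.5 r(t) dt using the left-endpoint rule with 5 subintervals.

Δt = 0.5.
Sum = 0.5·[5 + 2.875 + 1.5 + 0.875 + 1] = 5.625.

5.625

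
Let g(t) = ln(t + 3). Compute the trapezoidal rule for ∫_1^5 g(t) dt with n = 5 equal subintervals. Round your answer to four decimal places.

7.0837

Δt = (5 − 1)/5 = 0.8.
g(1) ≈ 1.3863, g(1.8) ≈ 1.5686, g(2.6) ≈ 1.7228, g(3.4) ≈ 1.8563, g(4.2) ≈ 1.9741, g(5) ≈ 2.0794.
T_5 = (Δt/2)·[g(t_0) + 2g(t_1) + ... + 2g(t_{4}) + g(t_5)].
Sum ≈ 7.0837.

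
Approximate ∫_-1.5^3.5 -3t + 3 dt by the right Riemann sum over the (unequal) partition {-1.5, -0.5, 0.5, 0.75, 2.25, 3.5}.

Subinterval widths: 1, 1, 0.25, 1.5, 1.25.
Right endpoints: -0.5, 0.5, 0.75, 2.25, 3.5.
f(-0.5) = 4.5, f(0.5) = 1.5, f(0.75) = 0.75, f(2.25) = -3.75, f(3.5) = -7.5.
Sum = Σ Δt_i · f(t_i).
Sum = -8.8125.

-8.8125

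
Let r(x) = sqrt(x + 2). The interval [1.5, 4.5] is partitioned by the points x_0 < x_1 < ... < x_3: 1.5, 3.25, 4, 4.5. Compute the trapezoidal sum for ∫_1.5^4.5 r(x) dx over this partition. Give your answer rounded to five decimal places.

6.66939

Subinterval widths: 1.75, 0.75, 0.5.
r(1.5) ≈ 1.87083, r(3.25) ≈ 2.29129, r(4) ≈ 2.44949, r(4.5) ≈ 2.54951.
On each subinterval the trapezoid contributes (Δx_i/2)·[r(x_{i-1}) + r(x_i)].
Sum ≈ 6.66939.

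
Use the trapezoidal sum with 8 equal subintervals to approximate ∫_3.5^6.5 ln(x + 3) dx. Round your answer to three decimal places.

Δx = (6.5 − 3.5)/8 = 0.375.
f(3.5) ≈ 1.872, f(3.875) ≈ 1.928, f(4.25) ≈ 1.981, f(4.625) ≈ 2.031, f(5) ≈ 2.079, f(5.375) ≈ 2.125, f(5.75) ≈ 2.169, f(6.125) ≈ 2.211, f(6.5) ≈ 2.251.
T_8 = (Δx/2)·[f(x_0) + 2f(x_1) + ... + 2f(x_{7}) + f(x_8)].
Sum ≈ 6.220.

6.220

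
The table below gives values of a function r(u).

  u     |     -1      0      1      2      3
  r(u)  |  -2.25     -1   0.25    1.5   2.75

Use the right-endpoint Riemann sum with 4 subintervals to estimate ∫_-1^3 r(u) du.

3.5

Δu = 1.
Sum = 1·[(-1) + 0.25 + 1.5 + 2.75] = 3.5.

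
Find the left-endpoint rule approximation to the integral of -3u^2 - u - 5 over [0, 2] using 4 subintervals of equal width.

-16.75

Δu = (2 − 0)/4 = 0.5.
Left endpoints: 0, 0.5, 1, 1.5.
f(0) = -5, f(0.5) = -6.25, f(1) = -9, f(1.5) = -13.25.
Sum = Δu · [f(0) + f(0.5) + f(1) + f(1.5)].
Sum = -16.75.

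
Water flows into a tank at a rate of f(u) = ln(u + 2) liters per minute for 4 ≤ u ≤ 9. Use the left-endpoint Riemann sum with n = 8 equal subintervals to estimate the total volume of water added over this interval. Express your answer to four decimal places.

10.4344

Δu = (9 − 4)/8 = 0.625.
Left endpoints: 4, 4.625, 5.25, 5.875, 6.5, 7.125, 7.75, 8.375.
f(4) ≈ 1.7918, f(4.625) ≈ 1.8909, f(5.25) ≈ 1.9810, f(5.875) ≈ 2.0637, f(6.5) ≈ 2.1401, f(7.125) ≈ 2.2110, f(7.75) ≈ 2.2773, f(8.375) ≈ 2.3394.
Sum = Δu · [f(4) + f(4.625) + f(5.25) + ...].
Sum ≈ 10.4344.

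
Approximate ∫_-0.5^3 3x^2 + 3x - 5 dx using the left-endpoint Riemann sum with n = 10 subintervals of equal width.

16.533125

Δx = (3 − (-0.5))/10 = 0.35.
Left endpoints: -0.5, -0.15, 0.2, 0.55, 0.9, 1.25, 1.6, 1.95, 2.3, 2.65.
f(-0.5) = -5.75, f(-0.15) = -5.3825, f(0.2) = -4.28, f(0.55) = -2.4425, f(0.9) = 0.13, f(1.25) = 3.4375, f(1.6) = 7.48, f(1.95) = 12.2575, f(2.3) = 17.77, f(2.65) = 24.0175.
Sum = Δx · [f(-0.5) + f(-0.15) + f(0.2) + ...].
Sum = 16.533125.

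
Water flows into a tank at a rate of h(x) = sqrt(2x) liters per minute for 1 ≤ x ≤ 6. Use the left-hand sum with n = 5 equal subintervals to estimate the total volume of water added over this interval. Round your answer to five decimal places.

11.85441

Δx = (6 − 1)/5 = 1.
Left endpoints: 1, 2, 3, 4, 5.
h(1) ≈ 1.41421, h(2) ≈ 2.00000, h(3) ≈ 2.44949, h(4) ≈ 2.82843, h(5) ≈ 3.16228.
Sum = Δx · [h(1) + h(2) + h(3) + h(4) + h(5)].
Sum ≈ 11.85441.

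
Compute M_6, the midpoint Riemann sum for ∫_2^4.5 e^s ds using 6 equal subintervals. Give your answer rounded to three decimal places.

82.033

Δs = (4.5 − 2)/6 = 5/12.
Midpoints: 53/24, 2.625, 73/24, 83/24, 3.875, 103/24.
f(53/24) ≈ 9.101, f(2.625) ≈ 13.805, f(73/24) ≈ 20.940, f(83/24) ≈ 31.764, f(3.875) ≈ 48.183, f(103/24) ≈ 73.088.
Sum = Δs · [f(53/24) + f(2.625) + f(73/24) + ...].
Sum ≈ 82.033.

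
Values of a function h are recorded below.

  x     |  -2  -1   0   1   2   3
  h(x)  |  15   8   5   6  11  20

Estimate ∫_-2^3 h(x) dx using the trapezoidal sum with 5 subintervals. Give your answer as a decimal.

Δx = 1.
T_5 = (1/2)·[15 + 2·8 + 2·5 + 2·6 + 2·11 + 20] = 47.5.

47.5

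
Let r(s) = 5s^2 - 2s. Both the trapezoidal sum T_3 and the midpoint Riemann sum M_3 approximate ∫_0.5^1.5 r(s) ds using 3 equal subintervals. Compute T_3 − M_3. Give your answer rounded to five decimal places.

T_3 ≈ 3.5092593.
M_3 ≈ 3.3703704.
T_3 − M_3 ≈ 0.13889.

0.13889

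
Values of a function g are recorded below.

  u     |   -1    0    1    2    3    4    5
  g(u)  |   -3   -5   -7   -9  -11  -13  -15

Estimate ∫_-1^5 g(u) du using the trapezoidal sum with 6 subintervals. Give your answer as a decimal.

-54

Δu = 1.
T_6 = (1/2)·[(-3) + 2·(-5) + 2·(-7) + 2·(-9) + 2·(-11) + 2·(-13) + (-15)] = -54.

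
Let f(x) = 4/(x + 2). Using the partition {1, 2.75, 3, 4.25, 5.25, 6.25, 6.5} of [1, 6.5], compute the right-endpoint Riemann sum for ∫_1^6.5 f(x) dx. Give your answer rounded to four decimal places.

Subinterval widths: 1.75, 0.25, 1.25, 1, 1, 0.25.
Right endpoints: 2.75, 3, 4.25, 5.25, 6.25, 6.5.
f(2.75) = 16/19, f(3) = 0.8, f(4.25) = 0.64, f(5.25) = 16/29, f(6.25) = 16/33, f(6.5) = 8/17.
Sum = Σ Δx_i · f(x_i).
Sum ≈ 3.6279.

3.6279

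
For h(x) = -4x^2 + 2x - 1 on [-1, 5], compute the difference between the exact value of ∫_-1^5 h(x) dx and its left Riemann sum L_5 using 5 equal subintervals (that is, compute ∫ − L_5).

Exact integral: ∫_-1^5 h(x) dx = -150.
L_5 = -105.36.
Error = -150 − (-105.36) = -44.64.

-44.64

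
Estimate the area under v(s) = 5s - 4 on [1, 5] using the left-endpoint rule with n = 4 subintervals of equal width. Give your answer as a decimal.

Δs = (5 − 1)/4 = 1.
Left endpoints: 1, 2, 3, 4.
v(1) = 1, v(2) = 6, v(3) = 11, v(4) = 16.
Sum = Δs · [v(1) + v(2) + v(3) + v(4)].
Sum = 34.

34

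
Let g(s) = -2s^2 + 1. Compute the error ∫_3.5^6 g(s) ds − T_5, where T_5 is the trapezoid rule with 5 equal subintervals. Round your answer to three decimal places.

Exact integral: ∫_3.5^6 g(s) ds ≈ -112.91667.
T_5 = -113.125.
Error ≈ -112.91667 − (-113.125) ≈ 0.208.

0.208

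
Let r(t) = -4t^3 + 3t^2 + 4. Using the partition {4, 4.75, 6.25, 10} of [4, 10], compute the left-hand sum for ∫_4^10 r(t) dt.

Subinterval widths: 0.75, 1.5, 3.75.
Left endpoints: 4, 4.75, 6.25.
r(4) = -204, r(4.75) = -357, r(6.25) = -855.375.
Sum = Σ Δt_i · r(t_i).
Sum = -3896.15625.

-3896.15625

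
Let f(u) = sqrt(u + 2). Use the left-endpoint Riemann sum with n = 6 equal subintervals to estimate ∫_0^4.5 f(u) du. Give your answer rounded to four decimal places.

8.7292

Δu = (4.5 − 0)/6 = 0.75.
Left endpoints: 0, 0.75, 1.5, 2.25, 3, 3.75.
f(0) ≈ 1.4142, f(0.75) ≈ 1.6583, f(1.5) ≈ 1.8708, f(2.25) ≈ 2.0616, f(3) ≈ 2.2361, f(3.75) ≈ 2.3979.
Sum = Δu · [f(0) + f(0.75) + f(1.5) + ...].
Sum ≈ 8.7292.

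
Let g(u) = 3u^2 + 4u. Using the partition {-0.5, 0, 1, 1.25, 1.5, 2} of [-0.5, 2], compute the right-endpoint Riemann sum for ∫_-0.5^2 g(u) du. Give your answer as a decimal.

Subinterval widths: 0.5, 1, 0.25, 0.25, 0.5.
Right endpoints: 0, 1, 1.25, 1.5, 2.
g(0) = 0, g(1) = 7, g(1.25) = 9.6875, g(1.5) = 12.75, g(2) = 20.
Sum = Σ Δu_i · g(u_i).
Sum = 22.609375.

22.609375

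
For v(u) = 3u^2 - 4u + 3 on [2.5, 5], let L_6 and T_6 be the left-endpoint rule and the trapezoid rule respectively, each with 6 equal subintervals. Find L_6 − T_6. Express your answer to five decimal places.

L_6 ≈ 69.9565972.
T_6 ≈ 79.5920139.
L_6 − T_6 ≈ -9.63542.

-9.63542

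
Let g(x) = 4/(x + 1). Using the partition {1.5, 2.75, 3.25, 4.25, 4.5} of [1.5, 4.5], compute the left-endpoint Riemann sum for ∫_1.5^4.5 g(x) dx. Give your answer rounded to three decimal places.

Subinterval widths: 1.25, 0.5, 1, 0.25.
Left endpoints: 1.5, 2.75, 3.25, 4.25.
g(1.5) = 1.6, g(2.75) = 16/15, g(3.25) = 16/17, g(4.25) = 16/21.
Sum = Σ Δx_i · g(x_i).
Sum ≈ 3.665.

3.665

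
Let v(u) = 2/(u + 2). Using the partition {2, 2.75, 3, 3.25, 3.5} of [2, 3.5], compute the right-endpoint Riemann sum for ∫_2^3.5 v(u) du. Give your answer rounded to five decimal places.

0.60194

Subinterval widths: 0.75, 0.25, 0.25, 0.25.
Right endpoints: 2.75, 3, 3.25, 3.5.
v(2.75) = 8/19, v(3) = 0.4, v(3.25) = 8/21, v(3.5) = 4/11.
Sum = Σ Δu_i · v(u_i).
Sum ≈ 0.60194.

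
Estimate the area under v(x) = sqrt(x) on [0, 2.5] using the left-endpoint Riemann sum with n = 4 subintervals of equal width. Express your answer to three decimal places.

2.049

Δx = (2.5 − 0)/4 = 0.625.
Left endpoints: 0, 0.625, 1.25, 1.875.
v(0) ≈ 0.000, v(0.625) ≈ 0.791, v(1.25) ≈ 1.118, v(1.875) ≈ 1.369.
Sum = Δx · [v(0) + v(0.625) + v(1.25) + v(1.875)].
Sum ≈ 2.049.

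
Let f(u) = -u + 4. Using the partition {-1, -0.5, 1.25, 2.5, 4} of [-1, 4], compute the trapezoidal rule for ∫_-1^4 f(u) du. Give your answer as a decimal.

Subinterval widths: 0.5, 1.75, 1.25, 1.5.
f(-1) = 5, f(-0.5) = 4.5, f(1.25) = 2.75, f(2.5) = 1.5, f(4) = 0.
On each subinterval the trapezoid contributes (Δu_i/2)·[f(u_{i-1}) + f(u_i)].
Sum = 12.5.

12.5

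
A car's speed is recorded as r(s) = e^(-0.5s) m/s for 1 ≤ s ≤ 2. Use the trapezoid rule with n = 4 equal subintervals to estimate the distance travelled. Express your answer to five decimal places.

Δs = (2 − 1)/4 = 0.25.
r(1) ≈ 0.60653, r(1.25) ≈ 0.53526, r(1.5) ≈ 0.47237, r(1.75) ≈ 0.41686, r(2) ≈ 0.36788.
T_4 = (Δs/2)·[r(s_0) + 2r(s_1) + 2r(s_2) + 2r(s_3) + r(s_4)].
Sum ≈ 0.47792.

0.47792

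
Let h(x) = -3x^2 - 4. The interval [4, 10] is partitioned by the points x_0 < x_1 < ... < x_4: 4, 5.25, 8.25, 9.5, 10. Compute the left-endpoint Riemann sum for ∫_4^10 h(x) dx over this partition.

Subinterval widths: 1.25, 3, 1.25, 0.5.
Left endpoints: 4, 5.25, 8.25, 9.5.
h(4) = -52, h(5.25) = -86.6875, h(8.25) = -208.1875, h(9.5) = -274.75.
Sum = Σ Δx_i · h(x_i).
Sum = -722.671875.

-722.671875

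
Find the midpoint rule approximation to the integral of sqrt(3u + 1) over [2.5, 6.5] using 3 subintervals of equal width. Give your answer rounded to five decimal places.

15.13256

Δu = (6.5 − 2.5)/3 = 4/3.
Midpoints: 19/6, 4.5, 35/6.
f(19/6) ≈ 3.24037, f(4.5) ≈ 3.80789, f(35/6) ≈ 4.30116.
Sum = Δu · [f(19/6) + f(4.5) + f(35/6)].
Sum ≈ 15.13256.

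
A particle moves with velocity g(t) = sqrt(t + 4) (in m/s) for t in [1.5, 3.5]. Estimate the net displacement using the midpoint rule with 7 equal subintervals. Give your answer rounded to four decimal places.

Δt = (3.5 − 1.5)/7 = 2/7.
Midpoints: 23/14, 27/14, 31/14, 2.5, 39/14, 43/14, 47/14.
g(23/14) ≈ 2.3755, g(27/14) ≈ 2.4349, g(31/14) ≈ 2.4928, g(2.5) ≈ 2.5495, g(39/14) ≈ 2.6049, g(43/14) ≈ 2.6592, g(47/14) ≈ 2.7124.
Sum = Δt · [g(23/14) + g(27/14) + g(31/14) + ...].
Sum ≈ 5.0941.

5.0941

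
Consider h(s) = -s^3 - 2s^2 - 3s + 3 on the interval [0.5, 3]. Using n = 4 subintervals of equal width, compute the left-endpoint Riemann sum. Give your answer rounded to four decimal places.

Δs = (3 − 0.5)/4 = 0.625.
Left endpoints: 0.5, 1.125, 1.75, 2.375.
h(0.5) = 0.875, h(1.125) = -2217/512, h(1.75) = -13.734375, h(2.375) = -14747/512.
Sum = Δs · [h(0.5) + h(1.125) + h(1.75) + h(2.375)].
Sum ≈ -28.7451.

-28.7451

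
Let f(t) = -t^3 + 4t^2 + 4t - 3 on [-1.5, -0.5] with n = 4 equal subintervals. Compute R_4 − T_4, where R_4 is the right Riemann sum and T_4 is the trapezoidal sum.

-0.90625

R_4 = -2.25.
T_4 = -1.34375.
R_4 − T_4 = -0.90625.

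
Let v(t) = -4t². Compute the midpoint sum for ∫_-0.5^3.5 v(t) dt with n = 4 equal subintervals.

Δt = (3.5 − (-0.5))/4 = 1.
Midpoints: 0, 1, 2, 3.
v(0) = 0, v(1) = -4, v(2) = -16, v(3) = -36.
Sum = Δt · [v(0) + v(1) + v(2) + v(3)].
Sum = -56.

-56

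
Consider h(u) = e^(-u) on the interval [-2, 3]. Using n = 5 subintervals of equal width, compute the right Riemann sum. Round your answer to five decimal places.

Δu = (3 − (-2))/5 = 1.
Right endpoints: -1, 0, 1, 2, 3.
h(-1) ≈ 2.71828, h(0) ≈ 1.00000, h(1) ≈ 0.36788, h(2) ≈ 0.13534, h(3) ≈ 0.04979.
Sum = Δu · [h(-1) + h(0) + h(1) + h(2) + h(3)].
Sum ≈ 4.27128.

4.27128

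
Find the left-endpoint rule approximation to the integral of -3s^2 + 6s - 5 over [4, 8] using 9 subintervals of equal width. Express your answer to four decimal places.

Δs = (8 − 4)/9 = 4/9.
Left endpoints: 4, 40/9, 44/9, 16/3, 52/9, 56/9, 20/3, 64/9, 68/9.
f(4) = -29, f(40/9) = -1015/27, f(44/9) = -1279/27, f(16/3) = -175/3, f(52/9) = -1903/27, f(56/9) = -2263/27, f(20/3) = -295/3, f(64/9) = -3079/27, f(68/9) = -3535/27.
Sum = Δs · [f(4) + f(40/9) + f(44/9) + ...].
Sum ≈ -297.7284.

-297.7284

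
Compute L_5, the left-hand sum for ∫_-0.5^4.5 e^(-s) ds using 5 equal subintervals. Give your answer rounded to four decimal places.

Δs = (4.5 − (-0.5))/5 = 1.
Left endpoints: -0.5, 0.5, 1.5, 2.5, 3.5.
f(-0.5) ≈ 1.6487, f(0.5) ≈ 0.6065, f(1.5) ≈ 0.2231, f(2.5) ≈ 0.0821, f(3.5) ≈ 0.0302.
Sum = Δs · [f(-0.5) + f(0.5) + f(1.5) + f(2.5) + f(3.5)].
Sum ≈ 2.5907.

2.5907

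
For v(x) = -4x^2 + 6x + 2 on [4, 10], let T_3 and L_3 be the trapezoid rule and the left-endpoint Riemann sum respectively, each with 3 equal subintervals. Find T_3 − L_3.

-300

T_3 = -1000.
L_3 = -700.
T_3 − L_3 = -300.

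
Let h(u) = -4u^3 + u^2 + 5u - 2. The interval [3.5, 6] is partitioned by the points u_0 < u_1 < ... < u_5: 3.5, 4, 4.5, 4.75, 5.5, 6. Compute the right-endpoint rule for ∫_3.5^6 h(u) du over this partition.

Subinterval widths: 0.5, 0.5, 0.25, 0.75, 0.5.
Right endpoints: 4, 4.5, 4.75, 5.5, 6.
h(4) = -222, h(4.5) = -323.75, h(4.75) = -384.375, h(5.5) = -609.75, h(6) = -800.
Sum = Σ Δu_i · h(u_i).
Sum = -1226.28125.

-1226.28125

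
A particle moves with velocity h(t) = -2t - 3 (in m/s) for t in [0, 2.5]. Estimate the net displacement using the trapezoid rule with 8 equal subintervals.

-13.75

Δt = (2.5 − 0)/8 = 0.3125.
h(0) = -3, h(0.3125) = -3.625, h(0.625) = -4.25, h(0.9375) = -4.875, h(1.25) = -5.5, h(1.5625) = -6.125, h(1.875) = -6.75, h(2.1875) = -7.375, h(2.5) = -8.
T_8 = (Δt/2)·[h(t_0) + 2h(t_1) + ... + 2h(t_{7}) + h(t_8)].
Sum = -13.75.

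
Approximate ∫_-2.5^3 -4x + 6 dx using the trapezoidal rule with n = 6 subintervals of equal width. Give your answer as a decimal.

Δx = (3 − (-2.5))/6 = 11/12.
f(-2.5) = 16, f(-19/12) = 37/3, f(-2/3) = 26/3, f(0.25) = 5, f(7/6) = 4/3, f(25/12) = -7/3, f(3) = -6.
T_6 = (Δx/2)·[f(x_0) + 2f(x_1) + ... + 2f(x_{5}) + f(x_6)].
Sum = 27.5.

27.5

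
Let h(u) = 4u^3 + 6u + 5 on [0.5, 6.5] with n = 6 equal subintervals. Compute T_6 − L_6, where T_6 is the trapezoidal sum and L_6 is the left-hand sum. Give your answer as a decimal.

T_6 = 1983.
L_6 = 1416.
T_6 − L_6 = 567.

567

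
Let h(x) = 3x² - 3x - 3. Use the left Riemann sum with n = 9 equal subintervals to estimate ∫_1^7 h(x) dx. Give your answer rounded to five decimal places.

Δx = (7 − 1)/9 = 2/3.
Left endpoints: 1, 5/3, 7/3, 3, 11/3, 13/3, 5, 17/3, 19/3.
h(1) = -3, h(5/3) = 1/3, h(7/3) = 19/3, h(3) = 15, h(11/3) = 79/3, h(13/3) = 121/3, h(5) = 57, h(17/3) = 229/3, h(19/3) = 295/3.
Sum = Δx · [h(1) + h(5/3) + h(7/3) + ...].
Sum ≈ 211.33333.

211.33333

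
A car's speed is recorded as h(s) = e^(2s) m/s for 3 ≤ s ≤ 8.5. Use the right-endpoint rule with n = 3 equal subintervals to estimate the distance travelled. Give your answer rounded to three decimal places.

Δs = (8.5 − 3)/3 = 11/6.
Right endpoints: 29/6, 20/3, 8.5.
h(29/6) ≈ 15782.652, h(20/3) ≈ 617437.627, h(8.5) ≈ 24154952.754.
Sum = Δs · [h(29/6) + h(20/3) + h(8.5)].
Sum ≈ 45444983.894.

45444983.894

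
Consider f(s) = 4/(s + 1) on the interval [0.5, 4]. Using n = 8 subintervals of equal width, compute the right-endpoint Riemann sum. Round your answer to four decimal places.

4.4331

Δs = (4 − 0.5)/8 = 0.4375.
Right endpoints: 0.9375, 1.375, 1.8125, 2.25, 2.6875, 3.125, 3.5625, 4.
f(0.9375) = 64/31, f(1.375) = 32/19, f(1.8125) = 64/45, f(2.25) = 16/13, f(2.6875) = 64/59, f(3.125) = 32/33, f(3.5625) = 64/73, f(4) = 0.8.
Sum = Δs · [f(0.9375) + f(1.375) + f(1.8125) + ...].
Sum ≈ 4.4331.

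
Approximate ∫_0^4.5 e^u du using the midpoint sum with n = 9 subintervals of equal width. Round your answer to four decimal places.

Δu = (4.5 − 0)/9 = 0.5.
Midpoints: 0.25, 0.75, 1.25, 1.75, 2.25, 2.75, 3.25, 3.75, 4.25.
f(0.25) ≈ 1.2840, f(0.75) ≈ 2.1170, f(1.25) ≈ 3.4903, f(1.75) ≈ 5.7546, f(2.25) ≈ 9.4877, f(2.75) ≈ 15.6426, f(3.25) ≈ 25.7903, f(3.75) ≈ 42.5211, f(4.25) ≈ 70.1054.
Sum = Δu · [f(0.25) + f(0.75) + f(1.25) + ...].
Sum ≈ 88.0966.

88.0966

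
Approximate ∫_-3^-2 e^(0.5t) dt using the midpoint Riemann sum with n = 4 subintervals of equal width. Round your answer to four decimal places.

0.2893

Δt = (-2 − (-3))/4 = 0.25.
Midpoints: -2.875, -2.625, -2.375, -2.125.
f(-2.875) ≈ 0.2375, f(-2.625) ≈ 0.2691, f(-2.375) ≈ 0.3050, f(-2.125) ≈ 0.3456.
Sum = Δt · [f(-2.875) + f(-2.625) + f(-2.375) + f(-2.125)].
Sum ≈ 0.2893.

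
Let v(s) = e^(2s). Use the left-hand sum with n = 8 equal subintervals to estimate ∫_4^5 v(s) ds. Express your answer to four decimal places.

Δs = (5 − 4)/8 = 0.125.
Left endpoints: 4, 4.125, 4.25, 4.375, 4.5, 4.625, 4.75, 4.875.
v(4) ≈ 2980.9580, v(4.125) ≈ 3827.6258, v(4.25) ≈ 4914.7688, v(4.375) ≈ 6310.6881, v(4.5) ≈ 8103.0839, v(4.625) ≈ 10404.5657, v(4.75) ≈ 13359.7268, v(4.875) ≈ 17154.2288.
Sum = Δs · [v(4) + v(4.125) + v(4.25) + ...].
Sum ≈ 8381.9558.

8381.9558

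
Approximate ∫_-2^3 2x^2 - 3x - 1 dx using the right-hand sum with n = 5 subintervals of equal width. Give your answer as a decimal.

Δx = (3 − (-2))/5 = 1.
Right endpoints: -1, 0, 1, 2, 3.
f(-1) = 4, f(0) = -1, f(1) = -2, f(2) = 1, f(3) = 8.
Sum = Δx · [f(-1) + f(0) + f(1) + f(2) + f(3)].
Sum = 10.

10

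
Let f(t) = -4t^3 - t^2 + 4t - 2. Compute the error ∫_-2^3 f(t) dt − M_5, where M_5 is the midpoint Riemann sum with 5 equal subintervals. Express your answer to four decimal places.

-2.9167

Exact integral: ∫_-2^3 f(t) dt ≈ -76.666667.
M_5 = -73.75.
Error ≈ -76.666667 − (-73.75) ≈ -2.9167.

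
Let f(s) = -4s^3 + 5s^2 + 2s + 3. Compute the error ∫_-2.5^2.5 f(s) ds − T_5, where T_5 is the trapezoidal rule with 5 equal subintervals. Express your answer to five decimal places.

Exact integral: ∫_-2.5^2.5 f(s) ds ≈ 67.0833333.
T_5 = 71.25.
Error ≈ 67.0833333 − 71.25 ≈ -4.16667.

-4.16667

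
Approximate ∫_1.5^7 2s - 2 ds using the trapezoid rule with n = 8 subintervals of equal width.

Δs = (7 − 1.5)/8 = 0.6875.
f(1.5) = 1, f(2.1875) = 2.375, f(2.875) = 3.75, f(3.5625) = 5.125, f(4.25) = 6.5, f(4.9375) = 7.875, f(5.625) = 9.25, f(6.3125) = 10.625, f(7) = 12.
T_8 = (Δs/2)·[f(s_0) + 2f(s_1) + ... + 2f(s_{7}) + f(s_8)].
Sum = 35.75.

35.75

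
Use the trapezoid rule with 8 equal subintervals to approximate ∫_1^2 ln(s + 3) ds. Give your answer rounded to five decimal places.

1.50195

Δs = (2 − 1)/8 = 0.125.
f(1) ≈ 1.38629, f(1.125) ≈ 1.41707, f(1.25) ≈ 1.44692, f(1.375) ≈ 1.47591, f(1.5) ≈ 1.50408, f(1.625) ≈ 1.53148, f(1.75) ≈ 1.55814, f(1.875) ≈ 1.58412, f(2) ≈ 1.60944.
T_8 = (Δs/2)·[f(s_0) + 2f(s_1) + ... + 2f(s_{7}) + f(s_8)].
Sum ≈ 1.50195.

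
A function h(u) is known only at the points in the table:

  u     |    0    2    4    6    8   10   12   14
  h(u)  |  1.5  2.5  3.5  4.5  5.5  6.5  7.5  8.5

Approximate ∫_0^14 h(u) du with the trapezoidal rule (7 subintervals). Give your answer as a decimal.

70

Δu = 2.
T_7 = (2/2)·[1.5 + 2·2.5 + 2·3.5 + 2·4.5 + 2·5.5 + 2·6.5 + 2·7.5 + 8.5] = 70.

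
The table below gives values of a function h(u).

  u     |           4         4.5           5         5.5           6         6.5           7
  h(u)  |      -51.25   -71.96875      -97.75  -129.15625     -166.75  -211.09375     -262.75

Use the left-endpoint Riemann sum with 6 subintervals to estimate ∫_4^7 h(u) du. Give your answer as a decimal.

-363.984375

Δu = 0.5.
Sum = 0.5·[(-51.25) + (-71.96875) + (-97.75) + (-129.15625) + (-166.75) + (-211.09375)] = -363.984375.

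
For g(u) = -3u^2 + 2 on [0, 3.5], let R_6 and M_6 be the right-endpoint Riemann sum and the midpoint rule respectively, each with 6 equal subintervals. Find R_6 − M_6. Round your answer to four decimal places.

-11.6120

R_6 ≈ -47.189236.
M_6 ≈ -35.577257.
R_6 − M_6 ≈ -11.6120.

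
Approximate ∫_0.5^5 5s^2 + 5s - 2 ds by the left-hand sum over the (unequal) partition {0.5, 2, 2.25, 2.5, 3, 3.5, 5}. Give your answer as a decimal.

Subinterval widths: 1.5, 0.25, 0.25, 0.5, 0.5, 1.5.
Left endpoints: 0.5, 2, 2.25, 2.5, 3, 3.5.
f(0.5) = 1.75, f(2) = 28, f(2.25) = 34.5625, f(2.5) = 41.75, f(3) = 58, f(3.5) = 76.75.
Sum = Σ Δs_i · f(s_i).
Sum = 183.265625.

183.265625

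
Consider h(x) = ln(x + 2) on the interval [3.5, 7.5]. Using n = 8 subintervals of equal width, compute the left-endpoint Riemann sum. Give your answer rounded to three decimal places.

7.873

Δx = (7.5 − 3.5)/8 = 0.5.
Left endpoints: 3.5, 4, 4.5, 5, 5.5, 6, 6.5, 7.
h(3.5) ≈ 1.705, h(4) ≈ 1.792, h(4.5) ≈ 1.872, h(5) ≈ 1.946, h(5.5) ≈ 2.015, h(6) ≈ 2.079, h(6.5) ≈ 2.140, h(7) ≈ 2.197.
Sum = Δx · [h(3.5) + h(4) + h(4.5) + ...].
Sum ≈ 7.873.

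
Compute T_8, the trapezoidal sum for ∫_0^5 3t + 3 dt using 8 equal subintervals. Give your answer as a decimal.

Δt = (5 − 0)/8 = 0.625.
f(0) = 3, f(0.625) = 4.875, f(1.25) = 6.75, f(1.875) = 8.625, f(2.5) = 10.5, f(3.125) = 12.375, f(3.75) = 14.25, f(4.375) = 16.125, f(5) = 18.
T_8 = (Δt/2)·[f(t_0) + 2f(t_1) + ... + 2f(t_{7}) + f(t_8)].
Sum = 52.5.

52.5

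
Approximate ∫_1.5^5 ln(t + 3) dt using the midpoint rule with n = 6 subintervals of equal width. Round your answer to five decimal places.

Δt = (5 − 1.5)/6 = 7/12.
Midpoints: 43/24, 2.375, 71/24, 85/24, 4.125, 113/24.
f(43/24) ≈ 1.56688, f(2.375) ≈ 1.68176, f(71/24) ≈ 1.78479, f(85/24) ≈ 1.87819, f(4.125) ≈ 1.96361, f(113/24) ≈ 2.04230.
Sum = Δt · [f(43/24) + f(2.375) + f(71/24) + ...].
Sum ≈ 6.36856.

6.36856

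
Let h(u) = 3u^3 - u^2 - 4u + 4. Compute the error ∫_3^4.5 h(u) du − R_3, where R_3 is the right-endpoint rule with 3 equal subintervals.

Exact integral: ∫_3^4.5 h(u) du = 208.921875.
R_3 = 254.75.
Error = 208.921875 − 254.75 = -45.828125.

-45.828125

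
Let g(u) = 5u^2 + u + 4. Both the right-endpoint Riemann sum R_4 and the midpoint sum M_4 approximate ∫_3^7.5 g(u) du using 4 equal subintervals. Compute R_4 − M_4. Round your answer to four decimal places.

142.5410

R_4 = 839.91796875.
M_4 ≈ 697.376953.
R_4 − M_4 ≈ 142.5410.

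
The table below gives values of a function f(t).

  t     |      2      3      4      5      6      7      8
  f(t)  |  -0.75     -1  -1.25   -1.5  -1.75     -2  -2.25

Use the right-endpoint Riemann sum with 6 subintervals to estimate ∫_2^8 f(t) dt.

-9.75

Δt = 1.
Sum = 1·[(-1) + (-1.25) + (-1.5) + (-1.75) + (-2) + (-2.25)] = -9.75.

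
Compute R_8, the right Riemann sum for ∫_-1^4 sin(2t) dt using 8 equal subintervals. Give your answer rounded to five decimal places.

0.47610

Δt = (4 − (-1))/8 = 0.625.
Right endpoints: -0.375, 0.25, 0.875, 1.5, 2.125, 2.75, 3.375, 4.
f(-0.375) ≈ -0.68164, f(0.25) ≈ 0.47943, f(0.875) ≈ 0.98399, f(1.5) ≈ 0.14112, f(2.125) ≈ -0.89499, f(2.75) ≈ -0.70554, f(3.375) ≈ 0.45004, f(4) ≈ 0.98936.
Sum = Δt · [f(-0.375) + f(0.25) + f(0.875) + ...].
Sum ≈ 0.47610.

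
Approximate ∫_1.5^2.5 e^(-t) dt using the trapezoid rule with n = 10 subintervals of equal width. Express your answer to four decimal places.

Δt = (2.5 − 1.5)/10 = 0.1.
f(1.5) ≈ 0.2231, f(1.6) ≈ 0.2019, f(1.7) ≈ 0.1827, f(1.8) ≈ 0.1653, f(1.9) ≈ 0.1496, f(2) ≈ 0.1353, f(2.1) ≈ 0.1225, f(2.2) ≈ 0.1108, f(2.3) ≈ 0.1003, f(2.4) ≈ 0.0907, f(2.5) ≈ 0.0821.
T_10 = (Δt/2)·[f(t_0) + 2f(t_1) + ... + 2f(t_{9}) + f(t_10)].
Sum ≈ 0.1412.

0.1412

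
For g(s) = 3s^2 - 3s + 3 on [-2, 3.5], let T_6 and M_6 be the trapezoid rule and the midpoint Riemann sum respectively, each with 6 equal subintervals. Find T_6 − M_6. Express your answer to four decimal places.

T_6 ≈ 57.310764.
M_6 ≈ 53.844618.
T_6 − M_6 ≈ 3.4661.

3.4661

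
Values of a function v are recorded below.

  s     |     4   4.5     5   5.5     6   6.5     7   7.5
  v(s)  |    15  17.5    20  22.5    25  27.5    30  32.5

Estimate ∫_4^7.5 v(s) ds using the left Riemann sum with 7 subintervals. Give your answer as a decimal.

Δs = 0.5.
Sum = 0.5·[15 + 17.5 + 20 + 22.5 + 25 + 27.5 + 30] = 78.75.

78.75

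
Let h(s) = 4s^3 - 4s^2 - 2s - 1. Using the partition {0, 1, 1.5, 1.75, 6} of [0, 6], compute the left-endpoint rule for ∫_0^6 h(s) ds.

17.546875

Subinterval widths: 1, 0.5, 0.25, 4.25.
Left endpoints: 0, 1, 1.5, 1.75.
h(0) = -1, h(1) = -3, h(1.5) = 0.5, h(1.75) = 4.6875.
Sum = Σ Δs_i · h(s_i).
Sum = 17.546875.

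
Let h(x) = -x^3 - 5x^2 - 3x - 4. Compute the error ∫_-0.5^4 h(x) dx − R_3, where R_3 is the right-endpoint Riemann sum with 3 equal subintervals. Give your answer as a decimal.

134.578125

Exact integral: ∫_-0.5^4 h(x) dx = -212.484375.
R_3 = -347.0625.
Error = -212.484375 − (-347.0625) = 134.578125.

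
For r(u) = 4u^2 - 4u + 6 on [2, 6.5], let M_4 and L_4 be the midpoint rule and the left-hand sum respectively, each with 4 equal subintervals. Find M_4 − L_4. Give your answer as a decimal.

M_4 = 304.1015625.
L_4 = 233.859375.
M_4 − L_4 = 70.2421875.

70.2421875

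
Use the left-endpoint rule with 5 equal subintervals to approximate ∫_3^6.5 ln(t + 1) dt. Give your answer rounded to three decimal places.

Δt = (6.5 − 3)/5 = 0.7.
Left endpoints: 3, 3.7, 4.4, 5.1, 5.8.
f(3) ≈ 1.386, f(3.7) ≈ 1.548, f(4.4) ≈ 1.686, f(5.1) ≈ 1.808, f(5.8) ≈ 1.917.
Sum = Δt · [f(3) + f(3.7) + f(4.4) + f(5.1) + f(5.8)].
Sum ≈ 5.842.

5.842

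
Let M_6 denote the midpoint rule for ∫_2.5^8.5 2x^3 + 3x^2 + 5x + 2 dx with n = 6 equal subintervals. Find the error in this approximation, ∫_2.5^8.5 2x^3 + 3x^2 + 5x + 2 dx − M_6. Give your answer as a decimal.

18

Exact integral: ∫_2.5^8.5 f(x) dx = 3366.
M_6 = 3348.
Error = 3366 − 3348 = 18.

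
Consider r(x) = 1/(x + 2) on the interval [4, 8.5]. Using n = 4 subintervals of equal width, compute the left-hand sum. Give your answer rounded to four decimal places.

0.6018

Δx = (8.5 − 4)/4 = 1.125.
Left endpoints: 4, 5.125, 6.25, 7.375.
r(4) = 1/6, r(5.125) = 8/57, r(6.25) = 4/33, r(7.375) = 8/75.
Sum = Δx · [r(4) + r(5.125) + r(6.25) + r(7.375)].
Sum ≈ 0.6018.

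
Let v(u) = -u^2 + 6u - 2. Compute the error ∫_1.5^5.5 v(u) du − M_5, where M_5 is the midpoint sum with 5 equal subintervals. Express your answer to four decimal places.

Exact integral: ∫_1.5^5.5 v(u) du ≈ 21.666667.
M_5 = 21.88.
Error ≈ 21.666667 − 21.88 ≈ -0.2133.

-0.2133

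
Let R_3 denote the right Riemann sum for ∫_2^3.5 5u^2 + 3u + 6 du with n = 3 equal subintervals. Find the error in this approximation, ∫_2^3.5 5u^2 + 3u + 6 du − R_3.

-11.75

Exact integral: ∫_2^3.5 f(u) du = 79.5.
R_3 = 91.25.
Error = 79.5 − 91.25 = -11.75.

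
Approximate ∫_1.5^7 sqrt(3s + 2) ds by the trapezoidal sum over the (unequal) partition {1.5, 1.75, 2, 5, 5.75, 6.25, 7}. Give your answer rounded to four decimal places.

20.7065

Subinterval widths: 0.25, 0.25, 3, 0.75, 0.5, 0.75.
f(1.5) ≈ 2.5495, f(1.75) ≈ 2.6926, f(2) ≈ 2.8284, f(5) ≈ 4.1231, f(5.75) ≈ 4.3875, f(6.25) ≈ 4.5552, f(7) ≈ 4.7958.
On each subinterval the trapezoid contributes (Δs_i/2)·[f(s_{i-1}) + f(s_i)].
Sum ≈ 20.7065.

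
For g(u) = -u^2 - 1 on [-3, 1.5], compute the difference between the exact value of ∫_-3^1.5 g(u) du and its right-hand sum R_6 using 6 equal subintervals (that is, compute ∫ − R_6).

-2.109375

Exact integral: ∫_-3^1.5 g(u) du = -14.625.
R_6 = -12.515625.
Error = -14.625 − (-12.515625) = -2.109375.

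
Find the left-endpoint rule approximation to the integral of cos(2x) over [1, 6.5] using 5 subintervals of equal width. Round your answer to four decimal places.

Δx = (6.5 − 1)/5 = 1.1.
Left endpoints: 1, 2.1, 3.2, 4.3, 5.4.
f(1) ≈ -0.4161, f(2.1) ≈ -0.4903, f(3.2) ≈ 0.9932, f(4.3) ≈ -0.6787, f(5.4) ≈ -0.1943.
Sum = Δx · [f(1) + f(2.1) + f(3.2) + f(4.3) + f(5.4)].
Sum ≈ -0.8649.

-0.8649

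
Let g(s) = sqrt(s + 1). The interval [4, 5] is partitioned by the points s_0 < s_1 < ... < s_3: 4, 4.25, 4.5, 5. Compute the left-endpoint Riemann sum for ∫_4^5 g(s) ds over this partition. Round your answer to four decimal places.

Subinterval widths: 0.25, 0.25, 0.5.
Left endpoints: 4, 4.25, 4.5.
g(4) ≈ 2.2361, g(4.25) ≈ 2.2913, g(4.5) ≈ 2.3452.
Sum = Σ Δs_i · g(s_i).
Sum ≈ 2.3044.

2.3044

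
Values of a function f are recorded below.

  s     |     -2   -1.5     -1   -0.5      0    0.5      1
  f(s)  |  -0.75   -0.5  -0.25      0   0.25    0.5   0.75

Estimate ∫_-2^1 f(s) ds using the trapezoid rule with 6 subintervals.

0

Δs = 0.5.
T_6 = (0.5/2)·[(-0.75) + 2·(-0.5) + 2·(-0.25) + 2·0 + 2·0.25 + 2·0.5 + 0.75] = 0.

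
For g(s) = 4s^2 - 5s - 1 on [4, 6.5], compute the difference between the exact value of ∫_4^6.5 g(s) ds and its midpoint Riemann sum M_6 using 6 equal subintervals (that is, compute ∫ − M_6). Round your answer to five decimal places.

0.14468

Exact integral: ∫_4^6.5 g(s) ds ≈ 212.7083333.
M_6 ≈ 212.5636574.
Error ≈ 212.7083333 − 212.5636574 ≈ 0.14468.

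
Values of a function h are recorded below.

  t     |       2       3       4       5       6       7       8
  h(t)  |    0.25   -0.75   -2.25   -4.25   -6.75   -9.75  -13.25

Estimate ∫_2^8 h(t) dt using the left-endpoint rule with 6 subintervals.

-23.5

Δt = 1.
Sum = 1·[0.25 + (-0.75) + (-2.25) + (-4.25) + (-6.75) + (-9.75)] = -23.5.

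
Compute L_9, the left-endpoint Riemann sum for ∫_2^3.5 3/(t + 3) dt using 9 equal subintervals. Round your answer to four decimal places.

0.7987

Δt = (3.5 − 2)/9 = 1/6.
Left endpoints: 2, 13/6, 7/3, 2.5, 8/3, 17/6, 3, 19/6, 10/3.
f(2) = 0.6, f(13/6) = 18/31, f(7/3) = 0.5625, f(2.5) = 6/11, f(8/3) = 9/17, f(17/6) = 18/35, f(3) = 0.5, f(19/6) = 18/37, f(10/3) = 9/19.
Sum = Δt · [f(2) + f(13/6) + f(7/3) + ...].
Sum ≈ 0.7987.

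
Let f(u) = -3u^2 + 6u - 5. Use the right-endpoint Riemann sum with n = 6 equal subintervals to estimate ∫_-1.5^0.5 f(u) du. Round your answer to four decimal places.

Δu = (0.5 − (-1.5))/6 = 1/3.
Right endpoints: -7/6, -5/6, -0.5, -1/6, 1/6, 0.5.
f(-7/6) = -193/12, f(-5/6) = -145/12, f(-0.5) = -8.75, f(-1/6) = -73/12, f(1/6) = -49/12, f(0.5) = -2.75.
Sum = Δu · [f(-7/6) + f(-5/6) + f(-0.5) + ...].
Sum ≈ -16.6111.

-16.6111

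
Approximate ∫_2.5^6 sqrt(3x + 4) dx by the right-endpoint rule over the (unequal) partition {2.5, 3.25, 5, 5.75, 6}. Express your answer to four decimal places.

15.0391

Subinterval widths: 0.75, 1.75, 0.75, 0.25.
Right endpoints: 3.25, 5, 5.75, 6.
f(3.25) ≈ 3.7081, f(5) ≈ 4.3589, f(5.75) ≈ 4.6098, f(6) ≈ 4.6904.
Sum = Σ Δx_i · f(x_i).
Sum ≈ 15.0391.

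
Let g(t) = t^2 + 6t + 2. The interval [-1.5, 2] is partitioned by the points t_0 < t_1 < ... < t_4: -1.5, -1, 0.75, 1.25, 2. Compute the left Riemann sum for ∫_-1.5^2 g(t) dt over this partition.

Subinterval widths: 0.5, 1.75, 0.5, 0.75.
Left endpoints: -1.5, -1, 0.75, 1.25.
g(-1.5) = -4.75, g(-1) = -3, g(0.75) = 7.0625, g(1.25) = 11.0625.
Sum = Σ Δt_i · g(t_i).
Sum = 4.203125.

4.203125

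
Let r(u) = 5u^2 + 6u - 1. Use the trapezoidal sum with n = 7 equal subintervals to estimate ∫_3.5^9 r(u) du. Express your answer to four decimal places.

1347.1212

Δu = (9 − 3.5)/7 = 11/14.
r(3.5) = 81.25, r(30/7) = 5711/49, r(71/14) = 30973/196, r(41/7) = 10078/49, r(93/14) = 50861/196, r(52/7) = 15655/49, r(115/14) = 75589/196, r(9) = 458.
T_7 = (Δu/2)·[r(u_0) + 2r(u_1) + ... + 2r(u_{6}) + r(u_7)].
Sum ≈ 1347.1212.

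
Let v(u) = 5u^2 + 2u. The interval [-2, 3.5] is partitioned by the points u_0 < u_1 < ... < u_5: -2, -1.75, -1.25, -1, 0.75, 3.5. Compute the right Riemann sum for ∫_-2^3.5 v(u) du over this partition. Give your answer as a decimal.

201.59375

Subinterval widths: 0.25, 0.5, 0.25, 1.75, 2.75.
Right endpoints: -1.75, -1.25, -1, 0.75, 3.5.
v(-1.75) = 11.8125, v(-1.25) = 5.3125, v(-1) = 3, v(0.75) = 4.3125, v(3.5) = 68.25.
Sum = Σ Δu_i · v(u_i).
Sum = 201.59375.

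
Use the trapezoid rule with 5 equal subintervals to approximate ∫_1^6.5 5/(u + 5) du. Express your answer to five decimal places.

3.26309

Δu = (6.5 − 1)/5 = 1.1.
f(1) = 5/6, f(2.1) = 50/71, f(3.2) = 25/41, f(4.3) = 50/93, f(5.4) = 25/52, f(6.5) = 10/23.
T_5 = (Δu/2)·[f(u_0) + 2f(u_1) + ... + 2f(u_{4}) + f(u_5)].
Sum ≈ 3.26309.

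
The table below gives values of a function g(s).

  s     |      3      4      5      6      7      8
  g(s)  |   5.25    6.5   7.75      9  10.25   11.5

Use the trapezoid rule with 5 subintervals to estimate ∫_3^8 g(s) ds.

Δs = 1.
T_5 = (1/2)·[5.25 + 2·6.5 + 2·7.75 + 2·9 + 2·10.25 + 11.5] = 41.875.

41.875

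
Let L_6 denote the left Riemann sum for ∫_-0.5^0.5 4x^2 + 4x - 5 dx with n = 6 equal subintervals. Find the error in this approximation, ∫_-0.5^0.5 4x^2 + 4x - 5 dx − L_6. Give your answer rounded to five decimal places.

0.31481

Exact integral: ∫_-0.5^0.5 f(x) dx ≈ -4.6666667.
L_6 ≈ -4.9814815.
Error ≈ -4.6666667 − (-4.9814815) ≈ 0.31481.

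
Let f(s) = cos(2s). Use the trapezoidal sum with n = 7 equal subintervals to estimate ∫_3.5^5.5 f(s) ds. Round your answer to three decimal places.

Δs = (5.5 − 3.5)/7 = 2/7.
f(3.5) ≈ 0.754, f(53/14) ≈ 0.279, f(57/14) ≈ -0.285, f(61/14) ≈ -0.758, f(65/14) ≈ -0.990, f(69/14) ≈ -0.908, f(73/14) ≈ -0.537, f(5.5) ≈ 0.004.
T_7 = (Δs/2)·[f(s_0) + 2f(s_1) + ... + 2f(s_{6}) + f(s_7)].
Sum ≈ -0.806.

-0.806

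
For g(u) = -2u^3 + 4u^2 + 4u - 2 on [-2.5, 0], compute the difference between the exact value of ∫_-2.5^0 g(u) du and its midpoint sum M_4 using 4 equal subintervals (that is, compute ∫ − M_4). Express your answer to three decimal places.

Exact integral: ∫_-2.5^0 g(u) du ≈ 22.86458.
M_4 ≈ 21.92871.
Error ≈ 22.86458 − 21.92871 ≈ 0.936.

0.936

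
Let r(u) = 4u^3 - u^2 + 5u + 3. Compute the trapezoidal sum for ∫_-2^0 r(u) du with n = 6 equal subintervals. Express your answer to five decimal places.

-23.14815

Δu = (0 − (-2))/6 = 1/3.
r(-2) = -43, r(-5/3) = -719/27, r(-4/3) = -403/27, r(-1) = -7, r(-2/3) = -53/27, r(-1/3) = 29/27, r(0) = 3.
T_6 = (Δu/2)·[r(u_0) + 2r(u_1) + ... + 2r(u_{5}) + r(u_6)].
Sum ≈ -23.14815.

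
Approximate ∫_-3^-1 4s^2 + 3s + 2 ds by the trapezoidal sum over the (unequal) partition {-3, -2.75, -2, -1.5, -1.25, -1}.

Subinterval widths: 0.25, 0.75, 0.5, 0.25, 0.25.
f(-3) = 29, f(-2.75) = 24, f(-2) = 12, f(-1.5) = 6.5, f(-1.25) = 4.5, f(-1) = 3.
On each subinterval the trapezoid contributes (Δs_i/2)·[f(s_{i-1}) + f(s_i)].
Sum = 27.0625.

27.0625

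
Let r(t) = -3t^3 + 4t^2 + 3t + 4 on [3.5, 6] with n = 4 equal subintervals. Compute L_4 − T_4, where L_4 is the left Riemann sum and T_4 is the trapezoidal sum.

L_4 ≈ -459.02832031.
T_4 ≈ -589.30175781.
L_4 − T_4 = 130.2734375.

130.2734375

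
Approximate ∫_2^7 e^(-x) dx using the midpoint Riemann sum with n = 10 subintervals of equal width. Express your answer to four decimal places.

0.1330

Δx = (7 − 2)/10 = 0.5.
Midpoints: 2.25, 2.75, 3.25, 3.75, 4.25, 4.75, 5.25, 5.75, 6.25, 6.75.
f(2.25) ≈ 0.1054, f(2.75) ≈ 0.0639, f(3.25) ≈ 0.0388, f(3.75) ≈ 0.0235, f(4.25) ≈ 0.0143, f(4.75) ≈ 0.0087, f(5.25) ≈ 0.0052, f(5.75) ≈ 0.0032, f(6.25) ≈ 0.0019, f(6.75) ≈ 0.0012.
Sum = Δx · [f(2.25) + f(2.75) + f(3.25) + ...].
Sum ≈ 0.1330.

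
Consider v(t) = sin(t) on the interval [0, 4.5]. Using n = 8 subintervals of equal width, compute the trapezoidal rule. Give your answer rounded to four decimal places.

1.1787

Δt = (4.5 − 0)/8 = 0.5625.
v(0) ≈ 0.0000, v(0.5625) ≈ 0.5333, v(1.125) ≈ 0.9023, v(1.6875) ≈ 0.9932, v(2.25) ≈ 0.7781, v(2.8125) ≈ 0.3232, v(3.375) ≈ -0.2313, v(3.9375) ≈ -0.7145, v(4.5) ≈ -0.9775.
T_8 = (Δt/2)·[v(t_0) + 2v(t_1) + ... + 2v(t_{7}) + v(t_8)].
Sum ≈ 1.1787.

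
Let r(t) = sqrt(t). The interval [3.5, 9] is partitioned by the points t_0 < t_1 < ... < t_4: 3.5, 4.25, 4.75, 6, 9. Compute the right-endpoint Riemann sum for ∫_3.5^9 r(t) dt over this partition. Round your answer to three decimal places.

14.698

Subinterval widths: 0.75, 0.5, 1.25, 3.
Right endpoints: 4.25, 4.75, 6, 9.
r(4.25) ≈ 2.062, r(4.75) ≈ 2.179, r(6) ≈ 2.449, r(9) ≈ 3.000.
Sum = Σ Δt_i · r(t_i).
Sum ≈ 14.698.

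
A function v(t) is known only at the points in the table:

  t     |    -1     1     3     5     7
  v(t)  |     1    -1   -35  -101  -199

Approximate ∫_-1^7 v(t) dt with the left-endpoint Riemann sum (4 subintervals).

Δt = 2.
Sum = 2·[1 + (-1) + (-35) + (-101)] = -272.

-272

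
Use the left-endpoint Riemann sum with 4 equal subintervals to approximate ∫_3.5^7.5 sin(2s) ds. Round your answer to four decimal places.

Δs = (7.5 − 3.5)/4 = 1.
Left endpoints: 3.5, 4.5, 5.5, 6.5.
f(3.5) ≈ 0.6570, f(4.5) ≈ 0.4121, f(5.5) ≈ -1.0000, f(6.5) ≈ 0.4202.
Sum = Δs · [f(3.5) + f(4.5) + f(5.5) + f(6.5)].
Sum ≈ 0.4893.

0.4893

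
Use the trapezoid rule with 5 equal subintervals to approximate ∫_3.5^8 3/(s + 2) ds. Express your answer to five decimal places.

Δs = (8 − 3.5)/5 = 0.9.
f(3.5) = 6/11, f(4.4) = 0.46875, f(5.3) = 30/73, f(6.2) = 15/41, f(7.1) = 30/91, f(8) = 0.3.
T_5 = (Δs/2)·[f(s_0) + 2f(s_1) + ... + 2f(s_{4}) + f(s_5)].
Sum ≈ 1.79816.

1.79816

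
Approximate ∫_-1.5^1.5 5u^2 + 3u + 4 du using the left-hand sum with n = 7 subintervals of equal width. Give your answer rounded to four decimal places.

21.7806

Δu = (1.5 − (-1.5))/7 = 3/7.
Left endpoints: -1.5, -15/14, -9/14, -3/14, 3/14, 9/14, 15/14.
f(-1.5) = 10.75, f(-15/14) = 1279/196, f(-9/14) = 811/196, f(-3/14) = 703/196, f(3/14) = 955/196, f(9/14) = 1567/196, f(15/14) = 2539/196.
Sum = Δu · [f(-1.5) + f(-15/14) + f(-9/14) + ...].
Sum ≈ 21.7806.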